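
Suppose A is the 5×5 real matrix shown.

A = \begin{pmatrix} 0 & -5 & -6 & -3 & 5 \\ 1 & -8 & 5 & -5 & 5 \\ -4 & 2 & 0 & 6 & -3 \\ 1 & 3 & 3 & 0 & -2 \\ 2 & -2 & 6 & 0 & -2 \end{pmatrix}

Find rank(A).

Row reduce to echelon form.
Swap R1 ↔ R2
R3 ← R3 + (4)·R1: [0, -30, 20, -14, 17]
R4 ← R4 − R1: [0, 11, -2, 5, -7]
R5 ← R5 − (2)·R1: [0, 14, -4, 10, -12]
R3 ← R3 − (6)·R2: [0, 0, 56, 4, -13]
R4 ← R4 + (11/5)·R2: [0, 0, -76/5, -8/5, 4]
R5 ← R5 + (14/5)·R2: [0, 0, -104/5, 8/5, 2]
R4 ← R4 + (19/70)·R3: [0, 0, 0, -18/35, 33/70]
R5 ← R5 + (13/35)·R3: [0, 0, 0, 108/35, -99/35]
R5 ← R5 + (6)·R4: [0, 0, 0, 0, 0]
Echelon form has 4 nonzero rows, so rank(A) = 4.

4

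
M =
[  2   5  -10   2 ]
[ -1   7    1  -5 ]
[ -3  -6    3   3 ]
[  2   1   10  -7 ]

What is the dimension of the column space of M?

Row reduce to echelon form.
R2 ← R2 + (1/2)·R1: [0, 19/2, -4, -4]
R3 ← R3 + (3/2)·R1: [0, 3/2, -12, 6]
R4 ← R4 − R1: [0, -4, 20, -9]
R3 ← R3 − (3/19)·R2: [0, 0, -216/19, 126/19]
R4 ← R4 + (8/19)·R2: [0, 0, 348/19, -203/19]
R4 ← R4 + (29/18)·R3: [0, 0, 0, 0]
Echelon form has 3 nonzero rows, so rank(M) = 3.
The column space has dimension equal to the rank: 3.

3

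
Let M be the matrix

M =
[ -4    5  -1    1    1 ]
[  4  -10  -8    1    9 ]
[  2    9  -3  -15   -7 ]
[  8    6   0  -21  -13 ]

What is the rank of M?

Row reduce to echelon form.
R2 ← R2 + R1: [0, -5, -9, 2, 10]
R3 ← R3 + (1/2)·R1: [0, 23/2, -7/2, -29/2, -13/2]
R4 ← R4 + (2)·R1: [0, 16, -2, -19, -11]
R3 ← R3 + (23/10)·R2: [0, 0, -121/5, -99/10, 33/2]
R4 ← R4 + (16/5)·R2: [0, 0, -154/5, -63/5, 21]
R4 ← R4 − (14/11)·R3: [0, 0, 0, 0, 0]
Echelon form has 3 nonzero rows, so rank(M) = 3.

3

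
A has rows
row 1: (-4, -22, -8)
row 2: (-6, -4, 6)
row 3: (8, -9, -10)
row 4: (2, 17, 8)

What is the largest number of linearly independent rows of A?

Row reduce to echelon form.
R2 ← R2 − (3/2)·R1: [0, 29, 18]
R3 ← R3 + (2)·R1: [0, -53, -26]
R4 ← R4 + (1/2)·R1: [0, 6, 4]
R3 ← R3 + (53/29)·R2: [0, 0, 200/29]
R4 ← R4 − (6/29)·R2: [0, 0, 8/29]
R4 ← R4 − (1/25)·R3: [0, 0, 0]
Echelon form has 3 nonzero rows, so rank(A) = 3.
The rank gives the maximum number of linearly independent rows: 3.

3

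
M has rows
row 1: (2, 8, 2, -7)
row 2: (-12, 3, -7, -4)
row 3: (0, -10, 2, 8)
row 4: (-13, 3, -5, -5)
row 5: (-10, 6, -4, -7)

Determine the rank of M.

Row reduce to echelon form.
R2 ← R2 + (6)·R1: [0, 51, 5, -46]
R4 ← R4 + (13/2)·R1: [0, 55, 8, -101/2]
R5 ← R5 + (5)·R1: [0, 46, 6, -42]
R3 ← R3 + (10/51)·R2: [0, 0, 152/51, -52/51]
R4 ← R4 − (55/51)·R2: [0, 0, 133/51, -91/102]
R5 ← R5 − (46/51)·R2: [0, 0, 76/51, -26/51]
R4 ← R4 − (7/8)·R3: [0, 0, 0, 0]
R5 ← R5 − (1/2)·R3: [0, 0, 0, 0]
Echelon form has 3 nonzero rows, so rank(M) = 3.

3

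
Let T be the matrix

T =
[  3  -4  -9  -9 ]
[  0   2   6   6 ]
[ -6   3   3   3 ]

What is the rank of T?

Row reduce to echelon form.
R3 ← R3 + (2)·R1: [0, -5, -15, -15]
R3 ← R3 + (5/2)·R2: [0, 0, 0, 0]
Echelon form has 2 nonzero rows, so rank(T) = 2.

2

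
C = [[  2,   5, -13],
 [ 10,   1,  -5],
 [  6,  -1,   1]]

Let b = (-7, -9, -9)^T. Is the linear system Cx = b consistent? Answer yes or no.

Row reduce the augmented matrix [C | b].
R2 ← R2 − (5)·R1: [0, -24, 60, 26]
R3 ← R3 − (3)·R1: [0, -16, 40, 12]
R3 ← R3 − (2/3)·R2: [0, 0, 0, -16/3]
The echelon form has 3 nonzero rows; the last pivot sits in the augmented column, so rank(C) = 2 but rank([C|b]) = 3.
Since the ranks differ, the system is inconsistent.

no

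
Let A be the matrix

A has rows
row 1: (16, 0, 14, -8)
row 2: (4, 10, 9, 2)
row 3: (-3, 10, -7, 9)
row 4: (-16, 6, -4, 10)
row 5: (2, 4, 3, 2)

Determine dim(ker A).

0

Row reduce to echelon form.
R2 ← R2 − (1/4)·R1: [0, 10, 11/2, 4]
R3 ← R3 + (3/16)·R1: [0, 10, -35/8, 15/2]
R4 ← R4 + R1: [0, 6, 10, 2]
R5 ← R5 − (1/8)·R1: [0, 4, 5/4, 3]
R3 ← R3 − R2: [0, 0, -79/8, 7/2]
R4 ← R4 − (3/5)·R2: [0, 0, 67/10, -2/5]
R5 ← R5 − (2/5)·R2: [0, 0, -19/20, 7/5]
R4 ← R4 + (268/395)·R3: [0, 0, 0, 156/79]
R5 ← R5 − (38/395)·R3: [0, 0, 0, 84/79]
R5 ← R5 − (7/13)·R4: [0, 0, 0, 0]
4 nonzero rows, so rank(A) = 4.
A has 4 columns; by rank–nullity, nullity = 4 − 4 = 0.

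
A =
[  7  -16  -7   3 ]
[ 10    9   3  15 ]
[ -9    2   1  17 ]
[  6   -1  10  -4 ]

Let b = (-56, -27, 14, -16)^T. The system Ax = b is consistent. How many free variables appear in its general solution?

0

Row reduce the augmented matrix [A | b].
R2 ← R2 − (10/7)·R1: [0, 223/7, 13, 75/7, 53]
R3 ← R3 + (9/7)·R1: [0, -130/7, -8, 146/7, -58]
R4 ← R4 − (6/7)·R1: [0, 89/7, 16, -46/7, 32]
R3 ← R3 + (130/223)·R2: [0, 0, -94/223, 6044/223, -6044/223]
R4 ← R4 − (89/223)·R2: [0, 0, 2411/223, -2419/223, 2419/223]
R4 ← R4 + (2411/94)·R3: [0, 0, 0, 32163/47, -32163/47]
The echelon form has 4 nonzero rows, and every pivot lies in the first 4 columns, so rank(A) = rank([A|b]) = 4.
The system is consistent.
Free variables = (unknowns) − (rank) = 4 − 4 = 0.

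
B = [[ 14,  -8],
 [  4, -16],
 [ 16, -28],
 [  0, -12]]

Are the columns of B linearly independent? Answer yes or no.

Row reduce B to echelon form.
R2 ← R2 − (2/7)·R1: [0, -96/7]
R3 ← R3 − (8/7)·R1: [0, -132/7]
R3 ← R3 − (11/8)·R2: [0, 0]
R4 ← R4 − (7/8)·R2: [0, 0]
2 pivots among 2 columns.
Every column is a pivot column, so the columns are linearly independent.

yes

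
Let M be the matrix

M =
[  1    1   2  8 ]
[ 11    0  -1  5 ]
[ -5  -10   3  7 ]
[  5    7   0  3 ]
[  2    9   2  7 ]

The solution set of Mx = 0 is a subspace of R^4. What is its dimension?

0

Row reduce to echelon form.
R2 ← R2 − (11)·R1: [0, -11, -23, -83]
R3 ← R3 + (5)·R1: [0, -5, 13, 47]
R4 ← R4 − (5)·R1: [0, 2, -10, -37]
R5 ← R5 − (2)·R1: [0, 7, -2, -9]
R3 ← R3 − (5/11)·R2: [0, 0, 258/11, 932/11]
R4 ← R4 + (2/11)·R2: [0, 0, -156/11, -573/11]
R5 ← R5 + (7/11)·R2: [0, 0, -183/11, -680/11]
R4 ← R4 + (26/43)·R3: [0, 0, 0, -37/43]
R5 ← R5 + (61/86)·R3: [0, 0, 0, -74/43]
R5 ← R5 − (2)·R4: [0, 0, 0, 0]
4 nonzero rows, so rank(M) = 4.
M has 4 columns; by rank–nullity, nullity = 4 − 4 = 0.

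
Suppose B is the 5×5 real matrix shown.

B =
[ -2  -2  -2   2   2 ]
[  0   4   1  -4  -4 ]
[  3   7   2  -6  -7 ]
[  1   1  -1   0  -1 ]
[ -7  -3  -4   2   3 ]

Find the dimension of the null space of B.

Row reduce to echelon form.
R3 ← R3 + (3/2)·R1: [0, 4, -1, -3, -4]
R4 ← R4 + (1/2)·R1: [0, 0, -2, 1, 0]
R5 ← R5 − (7/2)·R1: [0, 4, 3, -5, -4]
R3 ← R3 − R2: [0, 0, -2, 1, 0]
R5 ← R5 − R2: [0, 0, 2, -1, 0]
R4 ← R4 − R3: [0, 0, 0, 0, 0]
R5 ← R5 + R3: [0, 0, 0, 0, 0]
3 nonzero rows, so rank(B) = 3.
B has 5 columns; by rank–nullity, nullity = 5 − 3 = 2.

2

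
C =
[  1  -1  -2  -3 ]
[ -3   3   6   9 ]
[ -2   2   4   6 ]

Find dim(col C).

Row reduce to echelon form.
R2 ← R2 + (3)·R1: [0, 0, 0, 0]
R3 ← R3 + (2)·R1: [0, 0, 0, 0]
Echelon form has 1 nonzero row, so rank(C) = 1.
The column space has dimension equal to the rank: 1.

1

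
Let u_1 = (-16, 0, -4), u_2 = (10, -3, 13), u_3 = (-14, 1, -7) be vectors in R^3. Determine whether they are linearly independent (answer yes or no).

no

Form the matrix with these vectors as rows and row reduce.
R2 ← R2 + (5/8)·R1: [0, -3, 21/2]
R3 ← R3 − (7/8)·R1: [0, 1, -7/2]
R3 ← R3 + (1/3)·R2: [0, 0, 0]
2 nonzero rows, so the 3 vectors span a space of dimension 2.
Since 2 < 3, the vectors are linearly dependent.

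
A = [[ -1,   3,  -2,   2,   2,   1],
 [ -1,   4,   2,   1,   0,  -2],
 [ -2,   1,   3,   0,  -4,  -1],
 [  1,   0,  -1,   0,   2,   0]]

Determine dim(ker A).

3

Row reduce to echelon form.
R2 ← R2 − R1: [0, 1, 4, -1, -2, -3]
R3 ← R3 − (2)·R1: [0, -5, 7, -4, -8, -3]
R4 ← R4 + R1: [0, 3, -3, 2, 4, 1]
R3 ← R3 + (5)·R2: [0, 0, 27, -9, -18, -18]
R4 ← R4 − (3)·R2: [0, 0, -15, 5, 10, 10]
R4 ← R4 + (5/9)·R3: [0, 0, 0, 0, 0, 0]
3 nonzero rows, so rank(A) = 3.
A has 6 columns; by rank–nullity, nullity = 6 − 3 = 3.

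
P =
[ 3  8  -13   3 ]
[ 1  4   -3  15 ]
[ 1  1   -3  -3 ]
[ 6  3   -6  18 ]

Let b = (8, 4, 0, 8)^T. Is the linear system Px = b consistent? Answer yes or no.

Row reduce the augmented matrix [P | b].
R2 ← R2 − (1/3)·R1: [0, 4/3, 4/3, 14, 4/3]
R3 ← R3 − (1/3)·R1: [0, -5/3, 4/3, -4, -8/3]
R4 ← R4 − (2)·R1: [0, -13, 20, 12, -8]
R3 ← R3 + (5/4)·R2: [0, 0, 3, 27/2, -1]
R4 ← R4 + (39/4)·R2: [0, 0, 33, 297/2, 5]
R4 ← R4 − (11)·R3: [0, 0, 0, 0, 16]
The echelon form has 4 nonzero rows; the last pivot sits in the augmented column, so rank(P) = 3 but rank([P|b]) = 4.
Since the ranks differ, the system is inconsistent.

no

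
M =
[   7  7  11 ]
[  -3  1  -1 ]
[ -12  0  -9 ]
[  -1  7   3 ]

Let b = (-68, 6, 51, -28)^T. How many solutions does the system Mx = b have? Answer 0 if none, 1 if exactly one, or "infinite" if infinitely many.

1

Row reduce the augmented matrix [M | b].
R2 ← R2 + (3/7)·R1: [0, 4, 26/7, -162/7]
R3 ← R3 + (12/7)·R1: [0, 12, 69/7, -459/7]
R4 ← R4 + (1/7)·R1: [0, 8, 32/7, -264/7]
R3 ← R3 − (3)·R2: [0, 0, -9/7, 27/7]
R4 ← R4 − (2)·R2: [0, 0, -20/7, 60/7]
R4 ← R4 − (20/9)·R3: [0, 0, 0, 0]
The echelon form has 3 nonzero rows, and every pivot lies in the first 3 columns, so rank(M) = rank([M|b]) = 3.
The system is consistent.
rank = 3 = number of unknowns, so the solution is unique.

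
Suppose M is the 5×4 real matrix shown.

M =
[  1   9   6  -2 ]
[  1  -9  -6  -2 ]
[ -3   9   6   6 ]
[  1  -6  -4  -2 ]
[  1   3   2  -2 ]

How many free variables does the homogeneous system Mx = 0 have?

2

Row reduce to echelon form.
R2 ← R2 − R1: [0, -18, -12, 0]
R3 ← R3 + (3)·R1: [0, 36, 24, 0]
R4 ← R4 − R1: [0, -15, -10, 0]
R5 ← R5 − R1: [0, -6, -4, 0]
R3 ← R3 + (2)·R2: [0, 0, 0, 0]
R4 ← R4 − (5/6)·R2: [0, 0, 0, 0]
R5 ← R5 − (1/3)·R2: [0, 0, 0, 0]
2 nonzero rows, so rank(M) = 2.
M has 4 columns; by rank–nullity, nullity = 4 − 2 = 2.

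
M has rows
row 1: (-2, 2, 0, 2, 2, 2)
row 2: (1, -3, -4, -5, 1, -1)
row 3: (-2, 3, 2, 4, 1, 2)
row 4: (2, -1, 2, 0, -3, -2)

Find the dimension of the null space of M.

4

Row reduce to echelon form.
R2 ← R2 + (1/2)·R1: [0, -2, -4, -4, 2, 0]
R3 ← R3 − R1: [0, 1, 2, 2, -1, 0]
R4 ← R4 + R1: [0, 1, 2, 2, -1, 0]
R3 ← R3 + (1/2)·R2: [0, 0, 0, 0, 0, 0]
R4 ← R4 + (1/2)·R2: [0, 0, 0, 0, 0, 0]
2 nonzero rows, so rank(M) = 2.
M has 6 columns; by rank–nullity, nullity = 6 − 2 = 4.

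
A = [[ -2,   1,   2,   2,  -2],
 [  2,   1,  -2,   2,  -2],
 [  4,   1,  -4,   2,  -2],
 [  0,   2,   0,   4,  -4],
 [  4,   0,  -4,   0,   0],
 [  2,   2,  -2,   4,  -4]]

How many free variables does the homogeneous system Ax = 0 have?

Row reduce to echelon form.
R2 ← R2 + R1: [0, 2, 0, 4, -4]
R3 ← R3 + (2)·R1: [0, 3, 0, 6, -6]
R5 ← R5 + (2)·R1: [0, 2, 0, 4, -4]
R6 ← R6 + R1: [0, 3, 0, 6, -6]
R3 ← R3 − (3/2)·R2: [0, 0, 0, 0, 0]
R4 ← R4 − R2: [0, 0, 0, 0, 0]
R5 ← R5 − R2: [0, 0, 0, 0, 0]
R6 ← R6 − (3/2)·R2: [0, 0, 0, 0, 0]
2 nonzero rows, so rank(A) = 2.
A has 5 columns; by rank–nullity, nullity = 5 − 2 = 3.

3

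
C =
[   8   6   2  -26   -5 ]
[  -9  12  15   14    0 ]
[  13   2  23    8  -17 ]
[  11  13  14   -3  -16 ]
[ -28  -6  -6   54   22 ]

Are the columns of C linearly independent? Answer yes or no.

Row reduce C to echelon form.
R2 ← R2 + (9/8)·R1: [0, 75/4, 69/4, -61/4, -45/8]
R3 ← R3 − (13/8)·R1: [0, -31/4, 79/4, 201/4, -71/8]
R4 ← R4 − (11/8)·R1: [0, 19/4, 45/4, 131/4, -73/8]
R5 ← R5 + (7/2)·R1: [0, 15, 1, -37, 9/2]
R3 ← R3 + (31/75)·R2: [0, 0, 672/25, 3296/75, -56/5]
R4 ← R4 − (19/75)·R2: [0, 0, 172/25, 2746/75, -77/10]
R5 ← R5 − (4/5)·R2: [0, 0, -64/5, -124/5, 9]
R4 ← R4 − (43/168)·R3: [0, 0, 0, 1598/63, -29/6]
R5 ← R5 + (10/21)·R3: [0, 0, 0, -244/63, 11/3]
R5 ← R5 + (122/799)·R4: [0, 0, 0, 0, 2340/799]
5 pivots among 5 columns.
Every column is a pivot column, so the columns are linearly independent.

yes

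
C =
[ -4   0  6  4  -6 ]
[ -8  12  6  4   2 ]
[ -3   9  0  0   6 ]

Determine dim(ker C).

3

Row reduce to echelon form.
R2 ← R2 − (2)·R1: [0, 12, -6, -4, 14]
R3 ← R3 − (3/4)·R1: [0, 9, -9/2, -3, 21/2]
R3 ← R3 − (3/4)·R2: [0, 0, 0, 0, 0]
2 nonzero rows, so rank(C) = 2.
C has 5 columns; by rank–nullity, nullity = 5 − 2 = 3.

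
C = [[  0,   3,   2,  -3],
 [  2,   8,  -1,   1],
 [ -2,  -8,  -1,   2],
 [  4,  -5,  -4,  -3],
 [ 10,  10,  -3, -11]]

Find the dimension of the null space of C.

Row reduce to echelon form.
Swap R1 ↔ R2
R3 ← R3 + R1: [0, 0, -2, 3]
R4 ← R4 − (2)·R1: [0, -21, -2, -5]
R5 ← R5 − (5)·R1: [0, -30, 2, -16]
R4 ← R4 + (7)·R2: [0, 0, 12, -26]
R5 ← R5 + (10)·R2: [0, 0, 22, -46]
R4 ← R4 + (6)·R3: [0, 0, 0, -8]
R5 ← R5 + (11)·R3: [0, 0, 0, -13]
R5 ← R5 − (13/8)·R4: [0, 0, 0, 0]
4 nonzero rows, so rank(C) = 4.
C has 4 columns; by rank–nullity, nullity = 4 − 4 = 0.

0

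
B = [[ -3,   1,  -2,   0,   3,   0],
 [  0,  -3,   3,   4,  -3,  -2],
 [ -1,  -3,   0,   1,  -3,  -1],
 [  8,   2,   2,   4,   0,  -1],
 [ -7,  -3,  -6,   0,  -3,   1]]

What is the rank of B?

5

Row reduce to echelon form.
R3 ← R3 − (1/3)·R1: [0, -10/3, 2/3, 1, -4, -1]
R4 ← R4 + (8/3)·R1: [0, 14/3, -10/3, 4, 8, -1]
R5 ← R5 − (7/3)·R1: [0, -16/3, -4/3, 0, -10, 1]
R3 ← R3 − (10/9)·R2: [0, 0, -8/3, -31/9, -2/3, 11/9]
R4 ← R4 + (14/9)·R2: [0, 0, 4/3, 92/9, 10/3, -37/9]
R5 ← R5 − (16/9)·R2: [0, 0, -20/3, -64/9, -14/3, 41/9]
R4 ← R4 + (1/2)·R3: [0, 0, 0, 17/2, 3, -7/2]
R5 ← R5 − (5/2)·R3: [0, 0, 0, 3/2, -3, 3/2]
R5 ← R5 − (3/17)·R4: [0, 0, 0, 0, -60/17, 36/17]
Echelon form has 5 nonzero rows, so rank(B) = 5.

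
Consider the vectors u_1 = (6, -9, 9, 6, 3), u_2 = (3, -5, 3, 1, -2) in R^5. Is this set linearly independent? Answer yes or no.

yes

Form the matrix with these vectors as rows and row reduce.
R2 ← R2 − (1/2)·R1: [0, -1/2, -3/2, -2, -7/2]
2 nonzero rows, so the 2 vectors span a space of dimension 2.
Since 2 = 2, the vectors are linearly independent.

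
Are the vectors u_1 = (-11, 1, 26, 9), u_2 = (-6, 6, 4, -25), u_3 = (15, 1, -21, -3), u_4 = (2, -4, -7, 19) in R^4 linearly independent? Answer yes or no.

yes

Form the matrix with these vectors as rows and row reduce.
R2 ← R2 − (6/11)·R1: [0, 60/11, -112/11, -329/11]
R3 ← R3 + (15/11)·R1: [0, 26/11, 159/11, 102/11]
R4 ← R4 + (2/11)·R1: [0, -42/11, -25/11, 227/11]
R3 ← R3 − (13/30)·R2: [0, 0, 283/15, 667/30]
R4 ← R4 + (7/10)·R2: [0, 0, -47/5, -3/10]
R4 ← R4 + (141/283)·R3: [0, 0, 0, 3050/283]
4 nonzero rows, so the 4 vectors span a space of dimension 4.
Since 4 = 4, the vectors are linearly independent.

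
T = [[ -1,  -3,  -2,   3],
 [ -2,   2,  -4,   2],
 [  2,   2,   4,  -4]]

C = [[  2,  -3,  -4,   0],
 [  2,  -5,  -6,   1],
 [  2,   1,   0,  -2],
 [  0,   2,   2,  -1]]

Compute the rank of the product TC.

2

First compute TC:
[[-12,  22,  28,  -2],
 [ -8,  -4,   0,   8],
 [ 16, -20, -28,  -2]]
Now row reduce the product.
R2 ← R2 − (2/3)·R1: [0, -56/3, -56/3, 28/3]
R3 ← R3 + (4/3)·R1: [0, 28/3, 28/3, -14/3]
R3 ← R3 + (1/2)·R2: [0, 0, 0, 0]
2 nonzero rows, so rank(TC) = 2.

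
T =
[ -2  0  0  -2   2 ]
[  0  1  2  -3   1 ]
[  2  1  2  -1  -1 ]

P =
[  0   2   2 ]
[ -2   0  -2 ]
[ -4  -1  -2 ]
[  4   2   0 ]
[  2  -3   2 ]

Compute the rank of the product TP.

First compute TP:
[[ -4, -14,   0],
 [-20, -11,  -4],
 [-16,   3,  -4]]
Now row reduce the product.
R2 ← R2 − (5)·R1: [0, 59, -4]
R3 ← R3 − (4)·R1: [0, 59, -4]
R3 ← R3 − R2: [0, 0, 0]
2 nonzero rows, so rank(TP) = 2.

2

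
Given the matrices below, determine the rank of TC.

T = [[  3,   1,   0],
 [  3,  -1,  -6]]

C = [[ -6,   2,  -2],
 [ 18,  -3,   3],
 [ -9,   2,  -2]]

First compute TC:
[[  0,   3,  -3],
 [ 18,  -3,   3]]
Now row reduce the product.
Swap R1 ↔ R2
2 nonzero rows, so rank(TC) = 2.

2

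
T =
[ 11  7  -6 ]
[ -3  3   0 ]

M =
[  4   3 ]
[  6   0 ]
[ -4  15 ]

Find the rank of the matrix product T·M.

2

First compute TM:
[[110, -57],
 [  6,  -9]]
Now row reduce the product.
R2 ← R2 − (3/55)·R1: [0, -324/55]
2 nonzero rows, so rank(TM) = 2.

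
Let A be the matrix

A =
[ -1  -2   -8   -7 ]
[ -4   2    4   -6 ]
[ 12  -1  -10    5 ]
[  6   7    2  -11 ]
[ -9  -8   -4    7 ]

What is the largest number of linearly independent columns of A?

Row reduce to echelon form.
R2 ← R2 − (4)·R1: [0, 10, 36, 22]
R3 ← R3 + (12)·R1: [0, -25, -106, -79]
R4 ← R4 + (6)·R1: [0, -5, -46, -53]
R5 ← R5 − (9)·R1: [0, 10, 68, 70]
R3 ← R3 + (5/2)·R2: [0, 0, -16, -24]
R4 ← R4 + (1/2)·R2: [0, 0, -28, -42]
R5 ← R5 − R2: [0, 0, 32, 48]
R4 ← R4 − (7/4)·R3: [0, 0, 0, 0]
R5 ← R5 + (2)·R3: [0, 0, 0, 0]
Echelon form has 3 nonzero rows, so rank(A) = 3.
The rank gives the maximum number of linearly independent columns: 3.

3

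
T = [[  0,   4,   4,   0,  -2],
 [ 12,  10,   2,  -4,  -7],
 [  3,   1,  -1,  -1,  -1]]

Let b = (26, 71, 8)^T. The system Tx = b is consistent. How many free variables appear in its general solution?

3

Row reduce the augmented matrix [T | b].
Swap R1 ↔ R2
R3 ← R3 − (1/4)·R1: [0, -3/2, -3/2, 0, 3/4, -39/4]
R3 ← R3 + (3/8)·R2: [0, 0, 0, 0, 0, 0]
The echelon form has 2 nonzero rows, and every pivot lies in the first 5 columns, so rank(T) = rank([T|b]) = 2.
The system is consistent.
Free variables = (unknowns) − (rank) = 5 − 2 = 3.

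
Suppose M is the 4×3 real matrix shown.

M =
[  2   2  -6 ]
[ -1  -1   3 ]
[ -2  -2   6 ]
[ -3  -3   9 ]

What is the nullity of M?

2

Row reduce to echelon form.
R2 ← R2 + (1/2)·R1: [0, 0, 0]
R3 ← R3 + R1: [0, 0, 0]
R4 ← R4 + (3/2)·R1: [0, 0, 0]
1 nonzero row, so rank(M) = 1.
M has 3 columns; by rank–nullity, nullity = 3 − 1 = 2.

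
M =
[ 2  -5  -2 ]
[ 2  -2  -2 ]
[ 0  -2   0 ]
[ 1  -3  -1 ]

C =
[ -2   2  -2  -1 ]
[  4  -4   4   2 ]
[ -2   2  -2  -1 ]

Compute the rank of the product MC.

First compute MC:
[[-20,  20, -20, -10],
 [ -8,   8,  -8,  -4],
 [ -8,   8,  -8,  -4],
 [-12,  12, -12,  -6]]
Now row reduce the product.
R2 ← R2 − (2/5)·R1: [0, 0, 0, 0]
R3 ← R3 − (2/5)·R1: [0, 0, 0, 0]
R4 ← R4 − (3/5)·R1: [0, 0, 0, 0]
1 nonzero row, so rank(MC) = 1.

1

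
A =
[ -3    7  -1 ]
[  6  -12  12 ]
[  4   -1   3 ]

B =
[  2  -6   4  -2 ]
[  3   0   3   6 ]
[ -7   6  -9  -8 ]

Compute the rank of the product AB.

First compute AB:
[[ 22,  12,  18,  56],
 [-108,  36, -120, -180],
 [-16,  -6, -14, -38]]
Now row reduce the product.
R2 ← R2 + (54/11)·R1: [0, 1044/11, -348/11, 1044/11]
R3 ← R3 + (8/11)·R1: [0, 30/11, -10/11, 30/11]
R3 ← R3 − (5/174)·R2: [0, 0, 0, 0]
2 nonzero rows, so rank(AB) = 2.

2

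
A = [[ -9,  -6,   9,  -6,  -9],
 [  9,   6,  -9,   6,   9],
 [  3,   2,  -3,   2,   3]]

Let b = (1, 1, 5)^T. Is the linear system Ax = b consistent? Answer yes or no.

no

Row reduce the augmented matrix [A | b].
R2 ← R2 + R1: [0, 0, 0, 0, 0, 2]
R3 ← R3 + (1/3)·R1: [0, 0, 0, 0, 0, 16/3]
R3 ← R3 − (8/3)·R2: [0, 0, 0, 0, 0, 0]
The echelon form has 2 nonzero rows; the last pivot sits in the augmented column, so rank(A) = 1 but rank([A|b]) = 2.
Since the ranks differ, the system is inconsistent.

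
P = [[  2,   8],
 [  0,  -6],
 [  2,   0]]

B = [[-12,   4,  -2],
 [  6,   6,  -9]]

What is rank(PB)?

2

First compute PB:
[[ 24,  56, -76],
 [-36, -36,  54],
 [-24,   8,  -4]]
Now row reduce the product.
R2 ← R2 + (3/2)·R1: [0, 48, -60]
R3 ← R3 + R1: [0, 64, -80]
R3 ← R3 − (4/3)·R2: [0, 0, 0]
2 nonzero rows, so rank(PB) = 2.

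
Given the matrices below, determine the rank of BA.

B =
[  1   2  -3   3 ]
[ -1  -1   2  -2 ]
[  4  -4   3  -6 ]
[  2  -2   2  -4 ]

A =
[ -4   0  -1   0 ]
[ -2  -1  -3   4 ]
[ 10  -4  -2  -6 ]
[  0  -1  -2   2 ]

First compute BA:
[[-38,   7,  -7,  32],
 [ 26,  -5,   4, -20],
 [ 22,  -2,  14, -46],
 [ 16,  -2,   8, -28]]
Now row reduce the product.
R2 ← R2 + (13/19)·R1: [0, -4/19, -15/19, 36/19]
R3 ← R3 + (11/19)·R1: [0, 39/19, 189/19, -522/19]
R4 ← R4 + (8/19)·R1: [0, 18/19, 96/19, -276/19]
R3 ← R3 + (39/4)·R2: [0, 0, 9/4, -9]
R4 ← R4 + (9/2)·R2: [0, 0, 3/2, -6]
R4 ← R4 − (2/3)·R3: [0, 0, 0, 0]
3 nonzero rows, so rank(BA) = 3.

3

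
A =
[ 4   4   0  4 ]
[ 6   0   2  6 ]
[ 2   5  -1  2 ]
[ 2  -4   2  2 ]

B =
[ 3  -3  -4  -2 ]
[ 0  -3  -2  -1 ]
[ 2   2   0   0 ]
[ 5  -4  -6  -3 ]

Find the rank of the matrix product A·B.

First compute AB:
[[ 32, -40, -48, -24],
 [ 52, -38, -60, -30],
 [ 14, -31, -30, -15],
 [ 20,   2, -12,  -6]]
Now row reduce the product.
R2 ← R2 − (13/8)·R1: [0, 27, 18, 9]
R3 ← R3 − (7/16)·R1: [0, -27/2, -9, -9/2]
R4 ← R4 − (5/8)·R1: [0, 27, 18, 9]
R3 ← R3 + (1/2)·R2: [0, 0, 0, 0]
R4 ← R4 − R2: [0, 0, 0, 0]
2 nonzero rows, so rank(AB) = 2.

2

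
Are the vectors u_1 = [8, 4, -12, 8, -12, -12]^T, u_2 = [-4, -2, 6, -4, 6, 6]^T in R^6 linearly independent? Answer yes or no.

no

Form the matrix with these vectors as rows and row reduce.
R2 ← R2 + (1/2)·R1: [0, 0, 0, 0, 0, 0]
1 nonzero row, so the 2 vectors span a space of dimension 1.
Since 1 < 2, the vectors are linearly dependent.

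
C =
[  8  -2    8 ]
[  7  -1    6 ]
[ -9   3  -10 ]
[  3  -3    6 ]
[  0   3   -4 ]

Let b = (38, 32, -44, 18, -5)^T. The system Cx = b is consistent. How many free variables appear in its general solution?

1

Row reduce the augmented matrix [C | b].
R2 ← R2 − (7/8)·R1: [0, 3/4, -1, -5/4]
R3 ← R3 + (9/8)·R1: [0, 3/4, -1, -5/4]
R4 ← R4 − (3/8)·R1: [0, -9/4, 3, 15/4]
R3 ← R3 − R2: [0, 0, 0, 0]
R4 ← R4 + (3)·R2: [0, 0, 0, 0]
R5 ← R5 − (4)·R2: [0, 0, 0, 0]
The echelon form has 2 nonzero rows, and every pivot lies in the first 3 columns, so rank(C) = rank([C|b]) = 2.
The system is consistent.
Free variables = (unknowns) − (rank) = 3 − 2 = 1.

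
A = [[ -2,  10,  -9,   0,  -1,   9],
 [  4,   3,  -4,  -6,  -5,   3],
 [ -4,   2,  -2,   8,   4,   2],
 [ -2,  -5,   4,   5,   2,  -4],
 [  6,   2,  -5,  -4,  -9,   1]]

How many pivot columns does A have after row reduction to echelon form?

Row reduce to echelon form.
R2 ← R2 + (2)·R1: [0, 23, -22, -6, -7, 21]
R3 ← R3 − (2)·R1: [0, -18, 16, 8, 6, -16]
R4 ← R4 − R1: [0, -15, 13, 5, 3, -13]
R5 ← R5 + (3)·R1: [0, 32, -32, -4, -12, 28]
R3 ← R3 + (18/23)·R2: [0, 0, -28/23, 76/23, 12/23, 10/23]
R4 ← R4 + (15/23)·R2: [0, 0, -31/23, 25/23, -36/23, 16/23]
R5 ← R5 − (32/23)·R2: [0, 0, -32/23, 100/23, -52/23, -28/23]
R4 ← R4 − (31/28)·R3: [0, 0, 0, -18/7, -15/7, 3/14]
R5 ← R5 − (8/7)·R3: [0, 0, 0, 4/7, -20/7, -12/7]
R5 ← R5 + (2/9)·R4: [0, 0, 0, 0, -10/3, -5/3]
Echelon form has 5 nonzero rows, so rank(A) = 5.
Each nonzero row contributes one pivot column: 5 pivot columns.

5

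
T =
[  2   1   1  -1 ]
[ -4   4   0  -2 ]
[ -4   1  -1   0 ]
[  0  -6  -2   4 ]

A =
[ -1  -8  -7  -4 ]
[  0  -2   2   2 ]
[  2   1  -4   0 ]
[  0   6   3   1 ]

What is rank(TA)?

First compute TA:
[[  0, -23, -19,  -7],
 [  4,  12,  30,  22],
 [  2,  29,  34,  18],
 [ -4,  34,   8,  -8]]
Now row reduce the product.
Swap R1 ↔ R2
R3 ← R3 − (1/2)·R1: [0, 23, 19, 7]
R4 ← R4 + R1: [0, 46, 38, 14]
R3 ← R3 + R2: [0, 0, 0, 0]
R4 ← R4 + (2)·R2: [0, 0, 0, 0]
2 nonzero rows, so rank(TA) = 2.

2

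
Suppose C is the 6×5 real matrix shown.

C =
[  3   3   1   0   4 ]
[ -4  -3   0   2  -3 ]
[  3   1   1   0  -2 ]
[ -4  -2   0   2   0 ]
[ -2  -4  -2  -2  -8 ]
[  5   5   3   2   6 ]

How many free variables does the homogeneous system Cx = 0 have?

Row reduce to echelon form.
R2 ← R2 + (4/3)·R1: [0, 1, 4/3, 2, 7/3]
R3 ← R3 − R1: [0, -2, 0, 0, -6]
R4 ← R4 + (4/3)·R1: [0, 2, 4/3, 2, 16/3]
R5 ← R5 + (2/3)·R1: [0, -2, -4/3, -2, -16/3]
R6 ← R6 − (5/3)·R1: [0, 0, 4/3, 2, -2/3]
R3 ← R3 + (2)·R2: [0, 0, 8/3, 4, -4/3]
R4 ← R4 − (2)·R2: [0, 0, -4/3, -2, 2/3]
R5 ← R5 + (2)·R2: [0, 0, 4/3, 2, -2/3]
R4 ← R4 + (1/2)·R3: [0, 0, 0, 0, 0]
R5 ← R5 − (1/2)·R3: [0, 0, 0, 0, 0]
R6 ← R6 − (1/2)·R3: [0, 0, 0, 0, 0]
3 nonzero rows, so rank(C) = 3.
C has 5 columns; by rank–nullity, nullity = 5 − 3 = 2.

2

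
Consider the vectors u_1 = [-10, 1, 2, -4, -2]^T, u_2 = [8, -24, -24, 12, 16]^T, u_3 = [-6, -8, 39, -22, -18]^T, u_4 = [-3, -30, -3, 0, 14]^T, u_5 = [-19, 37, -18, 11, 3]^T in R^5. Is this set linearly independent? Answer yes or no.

Form the matrix with these vectors as rows and row reduce.
R2 ← R2 + (4/5)·R1: [0, -116/5, -112/5, 44/5, 72/5]
R3 ← R3 − (3/5)·R1: [0, -43/5, 189/5, -98/5, -84/5]
R4 ← R4 − (3/10)·R1: [0, -303/10, -18/5, 6/5, 73/5]
R5 ← R5 − (19/10)·R1: [0, 351/10, -109/5, 93/5, 34/5]
R3 ← R3 − (43/116)·R2: [0, 0, 1337/29, -663/29, -642/29]
R4 ← R4 − (303/232)·R2: [0, 0, 744/29, -597/58, -122/29]
R5 ← R5 + (351/232)·R2: [0, 0, -1615/29, 1851/58, 829/29]
R4 ← R4 − (744/1337)·R3: [0, 0, 0, 6495/2674, 10846/1337]
R5 ← R5 + (1615/1337)·R3: [0, 0, 0, 11493/2674, 2467/1337]
R5 ← R5 − (3831/2165)·R4: [0, 0, 0, 0, -27083/2165]
5 nonzero rows, so the 5 vectors span a space of dimension 5.
Since 5 = 5, the vectors are linearly independent.

yes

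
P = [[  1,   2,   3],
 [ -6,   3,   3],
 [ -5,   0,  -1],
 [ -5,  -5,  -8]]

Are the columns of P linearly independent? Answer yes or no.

no

Row reduce P to echelon form.
R2 ← R2 + (6)·R1: [0, 15, 21]
R3 ← R3 + (5)·R1: [0, 10, 14]
R4 ← R4 + (5)·R1: [0, 5, 7]
R3 ← R3 − (2/3)·R2: [0, 0, 0]
R4 ← R4 − (1/3)·R2: [0, 0, 0]
2 pivots among 3 columns.
Only 2 < 3 pivot columns, so the columns are linearly dependent.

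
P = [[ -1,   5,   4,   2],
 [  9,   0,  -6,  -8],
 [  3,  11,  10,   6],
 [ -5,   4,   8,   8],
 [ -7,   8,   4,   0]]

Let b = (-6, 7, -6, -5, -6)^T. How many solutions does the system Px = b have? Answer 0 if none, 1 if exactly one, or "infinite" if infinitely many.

Row reduce the augmented matrix [P | b].
R2 ← R2 + (9)·R1: [0, 45, 30, 10, -47]
R3 ← R3 + (3)·R1: [0, 26, 22, 12, -24]
R4 ← R4 − (5)·R1: [0, -21, -12, -2, 25]
R5 ← R5 − (7)·R1: [0, -27, -24, -14, 36]
R3 ← R3 − (26/45)·R2: [0, 0, 14/3, 56/9, 142/45]
R4 ← R4 + (7/15)·R2: [0, 0, 2, 8/3, 46/15]
R5 ← R5 + (3/5)·R2: [0, 0, -6, -8, 39/5]
R4 ← R4 − (3/7)·R3: [0, 0, 0, 0, 12/7]
R5 ← R5 + (9/7)·R3: [0, 0, 0, 0, 83/7]
R5 ← R5 − (83/12)·R4: [0, 0, 0, 0, 0]
The echelon form has 4 nonzero rows; the last pivot sits in the augmented column, so rank(P) = 3 but rank([P|b]) = 4.
Since the ranks differ, the system is inconsistent.
It has no solutions.

0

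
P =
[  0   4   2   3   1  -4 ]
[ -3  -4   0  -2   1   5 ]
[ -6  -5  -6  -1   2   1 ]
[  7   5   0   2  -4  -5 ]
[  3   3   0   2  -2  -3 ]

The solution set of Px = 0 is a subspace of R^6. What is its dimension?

Row reduce to echelon form.
Swap R1 ↔ R2
R3 ← R3 − (2)·R1: [0, 3, -6, 3, 0, -9]
R4 ← R4 + (7/3)·R1: [0, -13/3, 0, -8/3, -5/3, 20/3]
R5 ← R5 + R1: [0, -1, 0, 0, -1, 2]
R3 ← R3 − (3/4)·R2: [0, 0, -15/2, 3/4, -3/4, -6]
R4 ← R4 + (13/12)·R2: [0, 0, 13/6, 7/12, -7/12, 7/3]
R5 ← R5 + (1/4)·R2: [0, 0, 1/2, 3/4, -3/4, 1]
R4 ← R4 + (13/45)·R3: [0, 0, 0, 4/5, -4/5, 3/5]
R5 ← R5 + (1/15)·R3: [0, 0, 0, 4/5, -4/5, 3/5]
R5 ← R5 − R4: [0, 0, 0, 0, 0, 0]
4 nonzero rows, so rank(P) = 4.
P has 6 columns; by rank–nullity, nullity = 6 − 4 = 2.

2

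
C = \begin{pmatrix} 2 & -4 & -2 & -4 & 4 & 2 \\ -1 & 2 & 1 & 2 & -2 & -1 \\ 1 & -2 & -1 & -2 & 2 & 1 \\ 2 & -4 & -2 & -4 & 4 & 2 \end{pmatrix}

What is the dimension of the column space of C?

Row reduce to echelon form.
R2 ← R2 + (1/2)·R1: [0, 0, 0, 0, 0, 0]
R3 ← R3 − (1/2)·R1: [0, 0, 0, 0, 0, 0]
R4 ← R4 − R1: [0, 0, 0, 0, 0, 0]
Echelon form has 1 nonzero row, so rank(C) = 1.
The column space has dimension equal to the rank: 1.

1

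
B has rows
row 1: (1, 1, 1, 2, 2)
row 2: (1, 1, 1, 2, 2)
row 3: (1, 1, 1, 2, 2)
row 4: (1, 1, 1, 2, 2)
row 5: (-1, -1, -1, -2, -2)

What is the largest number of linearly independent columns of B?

Row reduce to echelon form.
R2 ← R2 − R1: [0, 0, 0, 0, 0]
R3 ← R3 − R1: [0, 0, 0, 0, 0]
R4 ← R4 − R1: [0, 0, 0, 0, 0]
R5 ← R5 + R1: [0, 0, 0, 0, 0]
Echelon form has 1 nonzero row, so rank(B) = 1.
The rank gives the maximum number of linearly independent columns: 1.

1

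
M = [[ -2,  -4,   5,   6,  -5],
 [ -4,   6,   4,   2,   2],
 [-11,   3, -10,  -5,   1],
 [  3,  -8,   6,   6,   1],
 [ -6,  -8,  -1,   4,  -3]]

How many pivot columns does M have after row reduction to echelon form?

Row reduce to echelon form.
R2 ← R2 − (2)·R1: [0, 14, -6, -10, 12]
R3 ← R3 − (11/2)·R1: [0, 25, -75/2, -38, 57/2]
R4 ← R4 + (3/2)·R1: [0, -14, 27/2, 15, -13/2]
R5 ← R5 − (3)·R1: [0, 4, -16, -14, 12]
R3 ← R3 − (25/14)·R2: [0, 0, -375/14, -141/7, 99/14]
R4 ← R4 + R2: [0, 0, 15/2, 5, 11/2]
R5 ← R5 − (2/7)·R2: [0, 0, -100/7, -78/7, 60/7]
R4 ← R4 + (7/25)·R3: [0, 0, 0, -16/25, 187/25]
R5 ← R5 − (8/15)·R3: [0, 0, 0, -2/5, 24/5]
R5 ← R5 − (5/8)·R4: [0, 0, 0, 0, 1/8]
Echelon form has 5 nonzero rows, so rank(M) = 5.
Each nonzero row contributes one pivot column: 5 pivot columns.

5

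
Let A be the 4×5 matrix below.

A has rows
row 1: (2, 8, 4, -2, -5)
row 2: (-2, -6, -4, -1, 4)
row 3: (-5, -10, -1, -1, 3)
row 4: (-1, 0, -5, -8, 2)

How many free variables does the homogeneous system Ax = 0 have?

2

Row reduce to echelon form.
R2 ← R2 + R1: [0, 2, 0, -3, -1]
R3 ← R3 + (5/2)·R1: [0, 10, 9, -6, -19/2]
R4 ← R4 + (1/2)·R1: [0, 4, -3, -9, -1/2]
R3 ← R3 − (5)·R2: [0, 0, 9, 9, -9/2]
R4 ← R4 − (2)·R2: [0, 0, -3, -3, 3/2]
R4 ← R4 + (1/3)·R3: [0, 0, 0, 0, 0]
3 nonzero rows, so rank(A) = 3.
A has 5 columns; by rank–nullity, nullity = 5 − 3 = 2.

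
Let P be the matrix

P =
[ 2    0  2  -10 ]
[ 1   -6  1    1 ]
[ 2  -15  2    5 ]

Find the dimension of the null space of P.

Row reduce to echelon form.
R2 ← R2 − (1/2)·R1: [0, -6, 0, 6]
R3 ← R3 − R1: [0, -15, 0, 15]
R3 ← R3 − (5/2)·R2: [0, 0, 0, 0]
2 nonzero rows, so rank(P) = 2.
P has 4 columns; by rank–nullity, nullity = 4 − 2 = 2.

2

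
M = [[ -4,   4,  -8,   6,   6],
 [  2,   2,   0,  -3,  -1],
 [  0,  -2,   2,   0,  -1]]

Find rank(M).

2

Row reduce to echelon form.
R2 ← R2 + (1/2)·R1: [0, 4, -4, 0, 2]
R3 ← R3 + (1/2)·R2: [0, 0, 0, 0, 0]
Echelon form has 2 nonzero rows, so rank(M) = 2.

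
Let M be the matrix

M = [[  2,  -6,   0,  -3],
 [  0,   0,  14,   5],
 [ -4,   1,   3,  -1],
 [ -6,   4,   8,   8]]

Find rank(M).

Row reduce to echelon form.
R3 ← R3 + (2)·R1: [0, -11, 3, -7]
R4 ← R4 + (3)·R1: [0, -14, 8, -1]
Swap R2 ↔ R3
R4 ← R4 − (14/11)·R2: [0, 0, 46/11, 87/11]
R4 ← R4 − (23/77)·R3: [0, 0, 0, 494/77]
Echelon form has 4 nonzero rows, so rank(M) = 4.

4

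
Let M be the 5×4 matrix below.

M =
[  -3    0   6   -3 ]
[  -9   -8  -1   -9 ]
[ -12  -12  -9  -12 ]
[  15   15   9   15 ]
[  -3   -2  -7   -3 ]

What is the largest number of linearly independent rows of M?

3

Row reduce to echelon form.
R2 ← R2 − (3)·R1: [0, -8, -19, 0]
R3 ← R3 − (4)·R1: [0, -12, -33, 0]
R4 ← R4 + (5)·R1: [0, 15, 39, 0]
R5 ← R5 − R1: [0, -2, -13, 0]
R3 ← R3 − (3/2)·R2: [0, 0, -9/2, 0]
R4 ← R4 + (15/8)·R2: [0, 0, 27/8, 0]
R5 ← R5 − (1/4)·R2: [0, 0, -33/4, 0]
R4 ← R4 + (3/4)·R3: [0, 0, 0, 0]
R5 ← R5 − (11/6)·R3: [0, 0, 0, 0]
Echelon form has 3 nonzero rows, so rank(M) = 3.
The rank gives the maximum number of linearly independent rows: 3.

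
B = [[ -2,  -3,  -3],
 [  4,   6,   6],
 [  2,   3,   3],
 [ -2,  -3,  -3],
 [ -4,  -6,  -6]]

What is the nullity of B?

Row reduce to echelon form.
R2 ← R2 + (2)·R1: [0, 0, 0]
R3 ← R3 + R1: [0, 0, 0]
R4 ← R4 − R1: [0, 0, 0]
R5 ← R5 − (2)·R1: [0, 0, 0]
1 nonzero row, so rank(B) = 1.
B has 3 columns; by rank–nullity, nullity = 3 − 1 = 2.

2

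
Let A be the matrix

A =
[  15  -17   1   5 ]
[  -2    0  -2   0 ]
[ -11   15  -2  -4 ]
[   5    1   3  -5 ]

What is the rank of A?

Row reduce to echelon form.
R2 ← R2 + (2/15)·R1: [0, -34/15, -28/15, 2/3]
R3 ← R3 + (11/15)·R1: [0, 38/15, -19/15, -1/3]
R4 ← R4 − (1/3)·R1: [0, 20/3, 8/3, -20/3]
R3 ← R3 + (19/17)·R2: [0, 0, -57/17, 7/17]
R4 ← R4 + (50/17)·R2: [0, 0, -48/17, -80/17]
R4 ← R4 − (16/19)·R3: [0, 0, 0, -96/19]
Echelon form has 4 nonzero rows, so rank(A) = 4.

4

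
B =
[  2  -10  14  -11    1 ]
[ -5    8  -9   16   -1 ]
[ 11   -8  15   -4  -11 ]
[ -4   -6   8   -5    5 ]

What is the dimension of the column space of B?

Row reduce to echelon form.
R2 ← R2 + (5/2)·R1: [0, -17, 26, -23/2, 3/2]
R3 ← R3 − (11/2)·R1: [0, 47, -62, 113/2, -33/2]
R4 ← R4 + (2)·R1: [0, -26, 36, -27, 7]
R3 ← R3 + (47/17)·R2: [0, 0, 168/17, 420/17, -210/17]
R4 ← R4 − (26/17)·R2: [0, 0, -64/17, -160/17, 80/17]
R4 ← R4 + (8/21)·R3: [0, 0, 0, 0, 0]
Echelon form has 3 nonzero rows, so rank(B) = 3.
The column space has dimension equal to the rank: 3.

3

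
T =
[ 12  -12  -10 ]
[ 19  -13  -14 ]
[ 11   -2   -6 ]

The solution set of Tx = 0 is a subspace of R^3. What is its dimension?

0

Row reduce to echelon form.
R2 ← R2 − (19/12)·R1: [0, 6, 11/6]
R3 ← R3 − (11/12)·R1: [0, 9, 19/6]
R3 ← R3 − (3/2)·R2: [0, 0, 5/12]
3 nonzero rows, so rank(T) = 3.
T has 3 columns; by rank–nullity, nullity = 3 − 3 = 0.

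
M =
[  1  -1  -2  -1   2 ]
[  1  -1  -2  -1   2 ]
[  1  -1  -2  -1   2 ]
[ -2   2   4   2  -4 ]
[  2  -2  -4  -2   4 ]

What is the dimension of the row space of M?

Row reduce to echelon form.
R2 ← R2 − R1: [0, 0, 0, 0, 0]
R3 ← R3 − R1: [0, 0, 0, 0, 0]
R4 ← R4 + (2)·R1: [0, 0, 0, 0, 0]
R5 ← R5 − (2)·R1: [0, 0, 0, 0, 0]
Echelon form has 1 nonzero row, so rank(M) = 1.
The row space has dimension equal to the rank: 1.

1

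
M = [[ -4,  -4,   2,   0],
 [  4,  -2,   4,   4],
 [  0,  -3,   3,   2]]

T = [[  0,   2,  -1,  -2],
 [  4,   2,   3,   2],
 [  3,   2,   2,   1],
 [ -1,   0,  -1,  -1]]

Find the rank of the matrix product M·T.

First compute MT:
[[-10, -12,  -4,   2],
 [  0,  12,  -6, -12],
 [ -5,   0,  -5,  -5]]
Now row reduce the product.
R3 ← R3 − (1/2)·R1: [0, 6, -3, -6]
R3 ← R3 − (1/2)·R2: [0, 0, 0, 0]
2 nonzero rows, so rank(MT) = 2.

2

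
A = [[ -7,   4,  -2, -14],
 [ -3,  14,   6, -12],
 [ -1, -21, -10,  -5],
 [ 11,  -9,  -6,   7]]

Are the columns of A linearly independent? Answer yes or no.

yes

Row reduce A to echelon form.
R2 ← R2 − (3/7)·R1: [0, 86/7, 48/7, -6]
R3 ← R3 − (1/7)·R1: [0, -151/7, -68/7, -3]
R4 ← R4 + (11/7)·R1: [0, -19/7, -64/7, -15]
R3 ← R3 + (151/86)·R2: [0, 0, 100/43, -582/43]
R4 ← R4 + (19/86)·R2: [0, 0, -328/43, -702/43]
R4 ← R4 + (82/25)·R3: [0, 0, 0, -1518/25]
4 pivots among 4 columns.
Every column is a pivot column, so the columns are linearly independent.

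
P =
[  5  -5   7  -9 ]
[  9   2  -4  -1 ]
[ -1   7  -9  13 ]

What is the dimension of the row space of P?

Row reduce to echelon form.
R2 ← R2 − (9/5)·R1: [0, 11, -83/5, 76/5]
R3 ← R3 + (1/5)·R1: [0, 6, -38/5, 56/5]
R3 ← R3 − (6/11)·R2: [0, 0, 16/11, 32/11]
Echelon form has 3 nonzero rows, so rank(P) = 3.
The row space has dimension equal to the rank: 3.

3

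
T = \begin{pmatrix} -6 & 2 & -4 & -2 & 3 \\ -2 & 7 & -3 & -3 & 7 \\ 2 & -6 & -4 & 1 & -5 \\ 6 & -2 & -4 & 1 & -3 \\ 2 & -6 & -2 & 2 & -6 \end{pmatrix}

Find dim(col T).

Row reduce to echelon form.
R2 ← R2 − (1/3)·R1: [0, 19/3, -5/3, -7/3, 6]
R3 ← R3 + (1/3)·R1: [0, -16/3, -16/3, 1/3, -4]
R4 ← R4 + R1: [0, 0, -8, -1, 0]
R5 ← R5 + (1/3)·R1: [0, -16/3, -10/3, 4/3, -5]
R3 ← R3 + (16/19)·R2: [0, 0, -128/19, -31/19, 20/19]
R5 ← R5 + (16/19)·R2: [0, 0, -90/19, -12/19, 1/19]
R4 ← R4 − (19/16)·R3: [0, 0, 0, 15/16, -5/4]
R5 ← R5 − (45/64)·R3: [0, 0, 0, 33/64, -11/16]
R5 ← R5 − (11/20)·R4: [0, 0, 0, 0, 0]
Echelon form has 4 nonzero rows, so rank(T) = 4.
The column space has dimension equal to the rank: 4.

4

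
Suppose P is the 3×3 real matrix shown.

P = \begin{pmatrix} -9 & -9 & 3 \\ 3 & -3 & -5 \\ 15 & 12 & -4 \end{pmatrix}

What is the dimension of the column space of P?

3

Row reduce to echelon form.
R2 ← R2 + (1/3)·R1: [0, -6, -4]
R3 ← R3 + (5/3)·R1: [0, -3, 1]
R3 ← R3 − (1/2)·R2: [0, 0, 3]
Echelon form has 3 nonzero rows, so rank(P) = 3.
The column space has dimension equal to the rank: 3.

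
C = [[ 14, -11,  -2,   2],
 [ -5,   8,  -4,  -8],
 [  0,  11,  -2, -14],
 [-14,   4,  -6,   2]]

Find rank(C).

3

Row reduce to echelon form.
R2 ← R2 + (5/14)·R1: [0, 57/14, -33/7, -51/7]
R4 ← R4 + R1: [0, -7, -8, 4]
R3 ← R3 − (154/57)·R2: [0, 0, 204/19, 108/19]
R4 ← R4 + (98/57)·R2: [0, 0, -306/19, -162/19]
R4 ← R4 + (3/2)·R3: [0, 0, 0, 0]
Echelon form has 3 nonzero rows, so rank(C) = 3.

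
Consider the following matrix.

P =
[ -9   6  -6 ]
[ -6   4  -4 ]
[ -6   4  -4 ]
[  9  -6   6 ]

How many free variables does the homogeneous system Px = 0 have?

2

Row reduce to echelon form.
R2 ← R2 − (2/3)·R1: [0, 0, 0]
R3 ← R3 − (2/3)·R1: [0, 0, 0]
R4 ← R4 + R1: [0, 0, 0]
1 nonzero row, so rank(P) = 1.
P has 3 columns; by rank–nullity, nullity = 3 − 1 = 2.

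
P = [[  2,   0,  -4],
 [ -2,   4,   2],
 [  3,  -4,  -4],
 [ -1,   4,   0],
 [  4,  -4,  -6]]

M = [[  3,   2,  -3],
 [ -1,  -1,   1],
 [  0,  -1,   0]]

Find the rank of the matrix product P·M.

2

First compute PM:
[[  6,   8,  -6],
 [-10, -10,  10],
 [ 13,  14, -13],
 [ -7,  -6,   7],
 [ 16,  18, -16]]
Now row reduce the product.
R2 ← R2 + (5/3)·R1: [0, 10/3, 0]
R3 ← R3 − (13/6)·R1: [0, -10/3, 0]
R4 ← R4 + (7/6)·R1: [0, 10/3, 0]
R5 ← R5 − (8/3)·R1: [0, -10/3, 0]
R3 ← R3 + R2: [0, 0, 0]
R4 ← R4 − R2: [0, 0, 0]
R5 ← R5 + R2: [0, 0, 0]
2 nonzero rows, so rank(PM) = 2.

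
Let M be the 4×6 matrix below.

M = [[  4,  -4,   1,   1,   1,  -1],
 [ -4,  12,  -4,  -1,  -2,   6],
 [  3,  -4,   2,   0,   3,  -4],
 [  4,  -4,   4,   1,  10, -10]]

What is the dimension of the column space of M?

Row reduce to echelon form.
R2 ← R2 + R1: [0, 8, -3, 0, -1, 5]
R3 ← R3 − (3/4)·R1: [0, -1, 5/4, -3/4, 9/4, -13/4]
R4 ← R4 − R1: [0, 0, 3, 0, 9, -9]
R3 ← R3 + (1/8)·R2: [0, 0, 7/8, -3/4, 17/8, -21/8]
R4 ← R4 − (24/7)·R3: [0, 0, 0, 18/7, 12/7, 0]
Echelon form has 4 nonzero rows, so rank(M) = 4.
The column space has dimension equal to the rank: 4.

4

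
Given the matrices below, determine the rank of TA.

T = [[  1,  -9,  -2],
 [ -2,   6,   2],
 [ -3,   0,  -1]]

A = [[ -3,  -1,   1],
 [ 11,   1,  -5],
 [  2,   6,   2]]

2

First compute TA:
[[-106, -22,  42],
 [ 76,  20, -28],
 [  7,  -3,  -5]]
Now row reduce the product.
R2 ← R2 + (38/53)·R1: [0, 224/53, 112/53]
R3 ← R3 + (7/106)·R1: [0, -236/53, -118/53]
R3 ← R3 + (59/56)·R2: [0, 0, 0]
2 nonzero rows, so rank(TA) = 2.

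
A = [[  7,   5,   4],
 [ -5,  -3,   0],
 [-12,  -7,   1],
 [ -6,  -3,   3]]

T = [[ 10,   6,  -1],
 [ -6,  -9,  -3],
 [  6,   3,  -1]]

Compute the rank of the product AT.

First compute AT:
[[ 64,   9, -26],
 [-32,  -3,  14],
 [-72,  -6,  32],
 [-24,   0,  12]]
Now row reduce the product.
R2 ← R2 + (1/2)·R1: [0, 3/2, 1]
R3 ← R3 + (9/8)·R1: [0, 33/8, 11/4]
R4 ← R4 + (3/8)·R1: [0, 27/8, 9/4]
R3 ← R3 − (11/4)·R2: [0, 0, 0]
R4 ← R4 − (9/4)·R2: [0, 0, 0]
2 nonzero rows, so rank(AT) = 2.

2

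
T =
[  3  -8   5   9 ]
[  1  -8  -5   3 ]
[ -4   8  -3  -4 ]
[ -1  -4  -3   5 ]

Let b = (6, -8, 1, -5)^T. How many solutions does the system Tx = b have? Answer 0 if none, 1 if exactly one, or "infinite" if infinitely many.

0

Row reduce the augmented matrix [T | b].
R2 ← R2 − (1/3)·R1: [0, -16/3, -20/3, 0, -10]
R3 ← R3 + (4/3)·R1: [0, -8/3, 11/3, 8, 9]
R4 ← R4 + (1/3)·R1: [0, -20/3, -4/3, 8, -3]
R3 ← R3 − (1/2)·R2: [0, 0, 7, 8, 14]
R4 ← R4 − (5/4)·R2: [0, 0, 7, 8, 19/2]
R4 ← R4 − R3: [0, 0, 0, 0, -9/2]
The echelon form has 4 nonzero rows; the last pivot sits in the augmented column, so rank(T) = 3 but rank([T|b]) = 4.
Since the ranks differ, the system is inconsistent.
It has no solutions.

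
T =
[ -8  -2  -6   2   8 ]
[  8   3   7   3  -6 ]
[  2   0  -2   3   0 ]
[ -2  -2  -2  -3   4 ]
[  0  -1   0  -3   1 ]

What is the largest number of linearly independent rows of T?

Row reduce to echelon form.
R2 ← R2 + R1: [0, 1, 1, 5, 2]
R3 ← R3 + (1/4)·R1: [0, -1/2, -7/2, 7/2, 2]
R4 ← R4 − (1/4)·R1: [0, -3/2, -1/2, -7/2, 2]
R3 ← R3 + (1/2)·R2: [0, 0, -3, 6, 3]
R4 ← R4 + (3/2)·R2: [0, 0, 1, 4, 5]
R5 ← R5 + R2: [0, 0, 1, 2, 3]
R4 ← R4 + (1/3)·R3: [0, 0, 0, 6, 6]
R5 ← R5 + (1/3)·R3: [0, 0, 0, 4, 4]
R5 ← R5 − (2/3)·R4: [0, 0, 0, 0, 0]
Echelon form has 4 nonzero rows, so rank(T) = 4.
The rank gives the maximum number of linearly independent rows: 4.

4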